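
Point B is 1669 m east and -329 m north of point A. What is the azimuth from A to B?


az = atan2(1669, -329) = 101.2 deg
adjusted to 0-360: 101.2 degrees

101.2 degrees


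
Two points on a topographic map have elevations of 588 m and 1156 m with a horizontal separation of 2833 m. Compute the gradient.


gradient = (1156 - 588) / 2833 = 568 / 2833 = 0.2005

0.2005


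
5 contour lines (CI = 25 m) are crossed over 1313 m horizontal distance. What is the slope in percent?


elevation change = 5 * 25 = 125 m
slope = 125 / 1313 * 100 = 9.5%

9.5%


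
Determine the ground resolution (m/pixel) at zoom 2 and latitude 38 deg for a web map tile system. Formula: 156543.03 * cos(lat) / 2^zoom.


res = 156543.03 * cos(38) / 2^2 = 156543.03 * 0.78801075 / 4 = 30839.4 m/pixel

30839.4 m/pixel


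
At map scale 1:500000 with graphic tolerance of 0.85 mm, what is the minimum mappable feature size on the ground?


ground = 0.85 mm * 500000 / 1000 = 425.0 m

425.0 m


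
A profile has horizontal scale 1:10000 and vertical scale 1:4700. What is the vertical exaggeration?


VE = horizontal_scale / vertical_scale = 10000 / 4700 ≈ 2.1

2.1x


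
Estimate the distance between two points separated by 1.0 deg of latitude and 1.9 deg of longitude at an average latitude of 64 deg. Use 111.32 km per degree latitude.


dlat_km = 1.0 * 111.32 = 111.32
dlon_km = 1.9 * 111.32 * cos(64) ≈ 92.719
dist = sqrt(111.32^2 + 92.719^2) ≈ 144.9 km

144.9 km


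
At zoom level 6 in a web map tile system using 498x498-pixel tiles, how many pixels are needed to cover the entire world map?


tiles per axis = 2^6 = 64
total tiles = 64^2 = 4096
pixels per axis = 64 * 498 = 31872
total pixels = 31872^2 = 1015824384

1015824384 pixels


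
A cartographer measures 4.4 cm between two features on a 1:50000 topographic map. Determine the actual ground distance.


ground = 4.4 cm * 50000 / 100 = 2200.0 m = 2.2 km

2.2 km


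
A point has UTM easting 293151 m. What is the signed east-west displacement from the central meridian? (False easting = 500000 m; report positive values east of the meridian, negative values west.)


displacement = 293151 - 500000 = -206849 m

-206849 m


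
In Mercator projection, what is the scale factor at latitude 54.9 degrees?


SF = 1 / cos(54.9) = 1 / 0.575005 = 1.739

1.739


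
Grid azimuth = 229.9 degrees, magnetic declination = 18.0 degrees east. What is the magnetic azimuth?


magnetic azimuth = grid azimuth - declination (east +ve)
mag_az = 229.9 - 18.0 = 211.9 degrees

211.9 degrees


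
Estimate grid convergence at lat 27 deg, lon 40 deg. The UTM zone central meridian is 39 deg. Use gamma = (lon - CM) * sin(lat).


gamma = (40 - 39) * sin(27) = 1 * 0.45399 = 0.454 degrees

0.454 degrees


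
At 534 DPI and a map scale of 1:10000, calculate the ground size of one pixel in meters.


pixel_cm = 2.54 / 534 ≈ 0.004757 cm
ground = pixel_cm * 10000 / 100 = 2.54 * 10000 / (534 * 100) = 25400 / 53400 ≈ 0.48 m

0.48 m


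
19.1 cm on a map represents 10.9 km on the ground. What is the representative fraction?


ground = 10.9 km = 1090000 cm; RF denominator = ground / map = 1090000 / 19.1 ≈ 57068; RF = 1:57068

1:57068


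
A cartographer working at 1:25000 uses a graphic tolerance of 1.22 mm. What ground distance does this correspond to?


ground = 1.22 mm * 25000 / 1000 = 30.5 m

30.5 m


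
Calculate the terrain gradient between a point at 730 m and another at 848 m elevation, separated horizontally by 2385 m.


gradient = (848 - 730) / 2385 = 118 / 2385 = 0.0495

0.0495


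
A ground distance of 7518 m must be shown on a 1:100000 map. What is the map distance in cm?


map_cm = 7518 * 100 / 100000 = 7.518 cm ≈ 7.52 cm

7.52 cm


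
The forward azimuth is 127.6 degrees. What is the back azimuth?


back azimuth = (127.6 + 180) mod 360 = 307.6 degrees

307.6 degrees


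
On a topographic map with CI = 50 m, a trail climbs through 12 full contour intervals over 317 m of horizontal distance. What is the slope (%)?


elevation change = 12 * 50 = 600 m
slope = 600 / 317 * 100 = 189.3%

189.3%


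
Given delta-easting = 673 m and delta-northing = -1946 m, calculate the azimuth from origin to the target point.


az = atan2(673, -1946) = 160.9 deg
adjusted to 0-360: 160.9 degrees

160.9 degrees


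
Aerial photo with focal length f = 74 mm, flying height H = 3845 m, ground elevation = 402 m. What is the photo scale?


scale = f / (H - h) = 74 mm / 3443 m = 74 / 3443000 = 1:46527

1:46527


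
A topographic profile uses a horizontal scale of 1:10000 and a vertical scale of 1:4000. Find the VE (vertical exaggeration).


VE = horizontal_scale / vertical_scale = 10000 / 4000 = 2.5

2.5x


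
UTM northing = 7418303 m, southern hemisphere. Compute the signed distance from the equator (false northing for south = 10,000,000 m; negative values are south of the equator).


For southern: actual = 7418303 - 10000000 = -2581697 m

-2581697 m


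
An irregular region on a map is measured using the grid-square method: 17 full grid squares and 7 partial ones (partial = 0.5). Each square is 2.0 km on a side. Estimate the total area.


effective squares = 17 + 7 * 0.5 = 20.5
area = 20.5 * 4.0 = 82.0 km^2

82.0 km^2


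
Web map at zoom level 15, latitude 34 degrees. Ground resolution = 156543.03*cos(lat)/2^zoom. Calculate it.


res = 156543.03 * cos(34) / 2^15 = 156543.03 * 0.82903757 / 32768 = 3.96 m/pixel

3.96 m/pixel


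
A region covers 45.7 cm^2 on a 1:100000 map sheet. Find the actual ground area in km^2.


ground_area = 45.7 * (100000/100)^2 = 45700000.0 m^2 = 45.7 km^2

45.7 km^2


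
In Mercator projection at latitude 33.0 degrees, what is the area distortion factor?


area_distortion = 1/cos^2(33.0) = 1.422

1.422


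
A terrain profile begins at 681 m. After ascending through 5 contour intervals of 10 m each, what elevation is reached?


elevation = 681 + 5 * 10 = 731 m

731 m


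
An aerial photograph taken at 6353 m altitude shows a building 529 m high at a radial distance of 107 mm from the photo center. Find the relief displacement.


d = h * r / H = 529 * 107 / 6353 = 8.91 mm

8.91 mm


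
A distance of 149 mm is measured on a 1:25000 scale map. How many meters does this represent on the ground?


ground = 149 mm * 25000 / 1000 = 3725.0 m

3725.0 m


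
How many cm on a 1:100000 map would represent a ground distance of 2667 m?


map_cm = 2667 * 100 / 100000 = 2.667 cm ≈ 2.67 cm

2.67 cm


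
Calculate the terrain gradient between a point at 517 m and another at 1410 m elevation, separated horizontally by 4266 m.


gradient = (1410 - 517) / 4266 = 893 / 4266 = 0.2093

0.2093


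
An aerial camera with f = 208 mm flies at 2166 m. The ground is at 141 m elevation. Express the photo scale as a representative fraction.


scale = f / (H - h) = 208 mm / 2025 m = 208 / 2025000 = 1:9736

1:9736


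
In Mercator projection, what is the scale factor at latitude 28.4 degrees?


SF = 1 / cos(28.4) = 1 / 0.879649 = 1.137

1.137


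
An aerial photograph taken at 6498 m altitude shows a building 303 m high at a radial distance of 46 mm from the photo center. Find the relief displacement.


d = h * r / H = 303 * 46 / 6498 = 2.14 mm

2.14 mm


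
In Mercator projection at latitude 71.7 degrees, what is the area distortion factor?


area_distortion = 1/cos^2(71.7) = 10.143

10.143


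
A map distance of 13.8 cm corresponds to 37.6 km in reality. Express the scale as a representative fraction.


ground = 37.6 km = 3760000 cm; RF denominator = ground / map = 3760000 / 13.8 ≈ 272464; RF = 1:272464

1:272464


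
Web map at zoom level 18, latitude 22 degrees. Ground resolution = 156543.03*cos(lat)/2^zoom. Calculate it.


res = 156543.03 * cos(22) / 2^18 = 156543.03 * 0.92718385 / 262144 = 0.55 m/pixel

0.55 m/pixel


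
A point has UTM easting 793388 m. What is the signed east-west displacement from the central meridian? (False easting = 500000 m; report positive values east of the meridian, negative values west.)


displacement = 793388 - 500000 = 293388 m

293388 m


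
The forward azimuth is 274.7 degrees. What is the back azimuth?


back azimuth = (274.7 + 180) mod 360 = 94.7 degrees

94.7 degrees


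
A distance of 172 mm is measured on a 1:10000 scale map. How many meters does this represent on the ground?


ground = 172 mm * 10000 / 1000 = 1720.0 m

1720.0 m


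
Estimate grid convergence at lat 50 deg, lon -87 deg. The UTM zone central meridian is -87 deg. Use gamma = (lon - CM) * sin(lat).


gamma = (-87 - -87) * sin(50) = 0 * 0.766044 = 0.0 degrees

0.0 degrees


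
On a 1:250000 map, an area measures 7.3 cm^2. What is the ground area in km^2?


ground_area = 7.3 * (250000/100)^2 = 45625000.0 m^2 = 45.625 km^2

45.625 km^2


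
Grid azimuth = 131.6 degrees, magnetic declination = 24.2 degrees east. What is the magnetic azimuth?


magnetic azimuth = grid azimuth - declination (east +ve)
mag_az = 131.6 - 24.2 = 107.4 degrees

107.4 degrees


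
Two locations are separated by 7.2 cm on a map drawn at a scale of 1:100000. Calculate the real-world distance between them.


ground = 7.2 cm * 100000 / 100 = 7200.0 m = 7.2 km

7.2 km


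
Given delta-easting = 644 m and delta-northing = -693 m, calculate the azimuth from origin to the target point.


az = atan2(644, -693) = 137.1 deg
adjusted to 0-360: 137.1 degrees

137.1 degrees


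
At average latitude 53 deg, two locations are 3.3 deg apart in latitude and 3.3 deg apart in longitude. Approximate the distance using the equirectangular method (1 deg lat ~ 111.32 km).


dlat_km = 3.3 * 111.32 = 367.356
dlon_km = 3.3 * 111.32 * cos(53) ≈ 221.08
dist = sqrt(367.356^2 + 221.08^2) ≈ 428.8 km

428.8 km


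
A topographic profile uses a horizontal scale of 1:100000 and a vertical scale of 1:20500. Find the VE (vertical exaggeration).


VE = horizontal_scale / vertical_scale = 100000 / 20500 ≈ 4.9

4.9x


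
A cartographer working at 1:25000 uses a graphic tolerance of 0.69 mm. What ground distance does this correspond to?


ground = 0.69 mm * 25000 / 1000 = 17.25 m

17.25 m


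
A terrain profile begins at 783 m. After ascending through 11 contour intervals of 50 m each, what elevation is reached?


elevation = 783 + 11 * 50 = 1333 m

1333 m


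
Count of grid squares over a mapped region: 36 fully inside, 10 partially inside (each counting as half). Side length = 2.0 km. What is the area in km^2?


effective squares = 36 + 10 * 0.5 = 41.0
area = 41.0 * 4.0 = 164.0 km^2

164.0 km^2


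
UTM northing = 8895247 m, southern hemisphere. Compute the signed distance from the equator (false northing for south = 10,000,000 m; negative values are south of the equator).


For southern: actual = 8895247 - 10000000 = -1104753 m

-1104753 m


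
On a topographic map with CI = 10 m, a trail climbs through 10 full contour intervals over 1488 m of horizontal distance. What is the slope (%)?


elevation change = 10 * 10 = 100 m
slope = 100 / 1488 * 100 = 6.7%

6.7%


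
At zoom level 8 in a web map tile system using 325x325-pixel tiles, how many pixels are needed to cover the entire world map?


tiles per axis = 2^8 = 256
total tiles = 256^2 = 65536
pixels per axis = 256 * 325 = 83200
total pixels = 83200^2 = 6922240000

6922240000 pixels


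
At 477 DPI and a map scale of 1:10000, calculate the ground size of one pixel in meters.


pixel_cm = 2.54 / 477 ≈ 0.005325 cm
ground = pixel_cm * 10000 / 100 = 2.54 * 10000 / (477 * 100) = 25400 / 47700 ≈ 0.53 m

0.53 m


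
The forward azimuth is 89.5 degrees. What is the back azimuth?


back azimuth = (89.5 + 180) mod 360 = 269.5 degrees

269.5 degrees


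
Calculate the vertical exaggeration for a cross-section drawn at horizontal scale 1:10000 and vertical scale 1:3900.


VE = horizontal_scale / vertical_scale = 10000 / 3900 ≈ 2.6

2.6x


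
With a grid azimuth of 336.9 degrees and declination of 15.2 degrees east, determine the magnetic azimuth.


magnetic azimuth = grid azimuth - declination (east +ve)
mag_az = 336.9 - 15.2 = 321.7 degrees

321.7 degrees


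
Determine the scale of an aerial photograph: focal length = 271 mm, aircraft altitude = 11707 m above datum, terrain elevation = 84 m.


scale = f / (H - h) = 271 mm / 11623 m = 271 / 11623000 = 1:42889

1:42889


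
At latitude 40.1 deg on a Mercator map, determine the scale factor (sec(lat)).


SF = 1 / cos(40.1) = 1 / 0.764921 = 1.307

1.307


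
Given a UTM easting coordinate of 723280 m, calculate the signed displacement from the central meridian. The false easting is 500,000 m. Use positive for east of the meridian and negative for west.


displacement = 723280 - 500000 = 223280 m

223280 m


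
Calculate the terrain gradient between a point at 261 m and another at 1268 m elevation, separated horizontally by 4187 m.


gradient = (1268 - 261) / 4187 = 1007 / 4187 = 0.2405

0.2405


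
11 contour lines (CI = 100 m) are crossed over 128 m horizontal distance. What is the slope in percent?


elevation change = 11 * 100 = 1100 m
slope = 1100 / 128 * 100 = 859.4%

859.4%


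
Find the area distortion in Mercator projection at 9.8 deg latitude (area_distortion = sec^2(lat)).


area_distortion = 1/cos^2(9.8) = 1.03

1.03


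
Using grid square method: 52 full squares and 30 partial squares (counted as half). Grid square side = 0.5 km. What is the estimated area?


effective squares = 52 + 30 * 0.5 = 67.0
area = 67.0 * 0.25 = 16.75 km^2

16.75 km^2


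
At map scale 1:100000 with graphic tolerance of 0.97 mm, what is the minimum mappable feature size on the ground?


ground = 0.97 mm * 100000 / 1000 = 97.0 m

97.0 m


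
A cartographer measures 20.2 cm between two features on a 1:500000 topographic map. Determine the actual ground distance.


ground = 20.2 cm * 500000 / 100 = 101000.0 m = 101.0 km

101.0 km


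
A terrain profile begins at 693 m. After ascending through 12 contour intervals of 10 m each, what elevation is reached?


elevation = 693 + 12 * 10 = 813 m

813 m


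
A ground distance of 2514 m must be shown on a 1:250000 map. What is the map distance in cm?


map_cm = 2514 * 100 / 250000 = 1.0056 cm ≈ 1.01 cm

1.01 cm


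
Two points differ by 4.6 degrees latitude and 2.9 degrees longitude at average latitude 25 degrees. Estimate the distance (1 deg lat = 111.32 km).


dlat_km = 4.6 * 111.32 = 512.072
dlon_km = 2.9 * 111.32 * cos(25) ≈ 292.582
dist = sqrt(512.072^2 + 292.582^2) ≈ 589.8 km

589.8 km


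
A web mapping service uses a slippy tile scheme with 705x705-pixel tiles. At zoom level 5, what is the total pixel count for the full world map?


tiles per axis = 2^5 = 32
total tiles = 32^2 = 1024
pixels per axis = 32 * 705 = 22560
total pixels = 22560^2 = 508953600

508953600 pixels


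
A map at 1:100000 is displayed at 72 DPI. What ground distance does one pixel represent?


pixel_cm = 2.54 / 72 ≈ 0.035278 cm
ground = pixel_cm * 100000 / 100 = 2.54 * 100000 / (72 * 100) = 254000 / 7200 ≈ 35.28 m

35.28 m


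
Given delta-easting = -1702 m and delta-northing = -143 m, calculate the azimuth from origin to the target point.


az = atan2(-1702, -143) = -94.8 deg
adjusted to 0-360: 265.2 degrees

265.2 degrees


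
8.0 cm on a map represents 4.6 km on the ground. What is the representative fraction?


ground = 4.6 km = 460000 cm; RF denominator = ground / map = 460000 / 8.0 = 57500; RF = 1:57500

1:57500


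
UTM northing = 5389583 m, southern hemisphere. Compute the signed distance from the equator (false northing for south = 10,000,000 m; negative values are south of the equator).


For southern: actual = 5389583 - 10000000 = -4610417 m

-4610417 m


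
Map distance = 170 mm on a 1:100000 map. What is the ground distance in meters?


ground = 170 mm * 100000 / 1000 = 17000.0 m

17000.0 m


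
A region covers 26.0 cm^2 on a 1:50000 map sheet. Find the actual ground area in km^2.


ground_area = 26.0 * (50000/100)^2 = 6500000.0 m^2 = 6.5 km^2

6.5 km^2


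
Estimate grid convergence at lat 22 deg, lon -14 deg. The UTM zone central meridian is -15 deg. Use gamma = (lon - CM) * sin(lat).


gamma = (-14 - -15) * sin(22) = 1 * 0.374607 = 0.375 degrees

0.375 degrees


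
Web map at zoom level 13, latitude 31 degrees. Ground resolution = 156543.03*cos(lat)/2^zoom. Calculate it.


res = 156543.03 * cos(31) / 2^13 = 156543.03 * 0.8571673 / 8192 = 16.38 m/pixel

16.38 m/pixel


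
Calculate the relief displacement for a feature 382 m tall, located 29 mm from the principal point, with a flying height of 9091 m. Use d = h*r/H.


d = h * r / H = 382 * 29 / 9091 = 1.22 mm

1.22 mm


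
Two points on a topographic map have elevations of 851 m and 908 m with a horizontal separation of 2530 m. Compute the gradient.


gradient = (908 - 851) / 2530 = 57 / 2530 = 0.0225

0.0225


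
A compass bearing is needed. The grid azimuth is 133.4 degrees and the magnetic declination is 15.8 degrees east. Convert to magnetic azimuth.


magnetic azimuth = grid azimuth - declination (east +ve)
mag_az = 133.4 - 15.8 = 117.6 degrees

117.6 degrees


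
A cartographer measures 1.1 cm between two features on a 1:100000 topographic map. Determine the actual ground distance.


ground = 1.1 cm * 100000 / 100 = 1100.0 m = 1.1 km

1.1 km


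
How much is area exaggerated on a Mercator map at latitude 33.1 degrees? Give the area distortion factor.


area_distortion = 1/cos^2(33.1) = 1.425

1.425


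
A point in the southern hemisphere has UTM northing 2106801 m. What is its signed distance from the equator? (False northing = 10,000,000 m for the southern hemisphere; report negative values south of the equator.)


For southern: actual = 2106801 - 10000000 = -7893199 m

-7893199 m


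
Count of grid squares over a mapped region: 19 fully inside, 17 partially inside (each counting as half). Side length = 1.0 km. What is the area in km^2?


effective squares = 19 + 17 * 0.5 = 27.5
area = 27.5 * 1.0 = 27.5 km^2

27.5 km^2


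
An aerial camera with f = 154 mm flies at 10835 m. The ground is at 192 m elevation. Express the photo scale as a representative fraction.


scale = f / (H - h) = 154 mm / 10643 m = 154 / 10643000 = 1:69110

1:69110


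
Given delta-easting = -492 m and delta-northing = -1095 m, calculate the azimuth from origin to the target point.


az = atan2(-492, -1095) = -155.8 deg
adjusted to 0-360: 204.2 degrees

204.2 degrees


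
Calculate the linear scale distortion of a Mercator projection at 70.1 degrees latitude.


SF = 1 / cos(70.1) = 1 / 0.34038 = 2.938

2.938


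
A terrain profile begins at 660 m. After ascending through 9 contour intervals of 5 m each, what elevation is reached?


elevation = 660 + 9 * 5 = 705 m

705 m


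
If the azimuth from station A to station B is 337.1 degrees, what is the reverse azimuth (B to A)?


back azimuth = (337.1 + 180) mod 360 = 157.1 degrees

157.1 degrees


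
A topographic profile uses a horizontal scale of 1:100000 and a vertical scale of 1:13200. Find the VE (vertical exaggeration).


VE = horizontal_scale / vertical_scale = 100000 / 13200 ≈ 7.6

7.6x


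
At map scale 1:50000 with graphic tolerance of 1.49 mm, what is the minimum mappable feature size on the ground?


ground = 1.49 mm * 50000 / 1000 = 74.5 m

74.5 m


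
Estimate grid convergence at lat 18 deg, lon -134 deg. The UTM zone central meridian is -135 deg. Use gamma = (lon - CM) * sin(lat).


gamma = (-134 - -135) * sin(18) = 1 * 0.309017 = 0.309 degrees

0.309 degrees


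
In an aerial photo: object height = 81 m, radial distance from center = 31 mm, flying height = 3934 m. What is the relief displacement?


d = h * r / H = 81 * 31 / 3934 = 0.64 mm

0.64 mm


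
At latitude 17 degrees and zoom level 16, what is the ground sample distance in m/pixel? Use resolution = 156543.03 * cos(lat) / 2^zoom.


res = 156543.03 * cos(17) / 2^16 = 156543.03 * 0.95630476 / 65536 = 2.28 m/pixel

2.28 m/pixel


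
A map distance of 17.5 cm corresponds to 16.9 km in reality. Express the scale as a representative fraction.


ground = 16.9 km = 1690000 cm; RF denominator = ground / map = 1690000 / 17.5 ≈ 96571; RF = 1:96571

1:96571


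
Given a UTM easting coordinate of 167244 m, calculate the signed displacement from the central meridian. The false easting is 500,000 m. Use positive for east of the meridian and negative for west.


displacement = 167244 - 500000 = -332756 m

-332756 m


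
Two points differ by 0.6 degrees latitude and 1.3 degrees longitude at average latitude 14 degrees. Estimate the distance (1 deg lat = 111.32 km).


dlat_km = 0.6 * 111.32 = 66.792
dlon_km = 1.3 * 111.32 * cos(14) ≈ 140.417
dist = sqrt(66.792^2 + 140.417^2) ≈ 155.5 km

155.5 km


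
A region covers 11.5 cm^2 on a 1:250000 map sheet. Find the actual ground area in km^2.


ground_area = 11.5 * (250000/100)^2 = 71875000.0 m^2 = 71.875 km^2

71.875 km^2


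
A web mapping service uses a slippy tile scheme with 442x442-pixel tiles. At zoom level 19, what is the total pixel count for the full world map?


tiles per axis = 2^19 = 524288
total tiles = 524288^2 = 274877906944
pixels per axis = 524288 * 442 = 231735296
total pixels = 231735296^2 = 53701247412207616

53701247412207616 pixels


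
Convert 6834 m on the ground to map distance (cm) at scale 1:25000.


map_cm = 6834 * 100 / 25000 = 27.336 cm ≈ 27.34 cm

27.34 cm


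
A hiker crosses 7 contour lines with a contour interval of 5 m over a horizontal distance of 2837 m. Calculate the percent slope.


elevation change = 7 * 5 = 35 m
slope = 35 / 2837 * 100 = 1.2%

1.2%


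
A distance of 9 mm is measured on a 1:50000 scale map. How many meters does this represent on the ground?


ground = 9 mm * 50000 / 1000 = 450.0 m

450.0 m


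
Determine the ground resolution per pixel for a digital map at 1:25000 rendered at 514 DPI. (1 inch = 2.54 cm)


pixel_cm = 2.54 / 514 ≈ 0.004942 cm
ground = pixel_cm * 25000 / 100 = 2.54 * 25000 / (514 * 100) = 63500 / 51400 ≈ 1.24 m

1.24 m


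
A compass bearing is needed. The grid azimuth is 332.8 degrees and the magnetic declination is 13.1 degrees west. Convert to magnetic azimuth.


magnetic azimuth = grid azimuth - declination (east +ve)
mag_az = 332.8 - -13.1 = 345.9 degrees

345.9 degrees


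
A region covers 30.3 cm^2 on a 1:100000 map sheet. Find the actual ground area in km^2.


ground_area = 30.3 * (100000/100)^2 = 30300000.0 m^2 = 30.3 km^2

30.3 km^2


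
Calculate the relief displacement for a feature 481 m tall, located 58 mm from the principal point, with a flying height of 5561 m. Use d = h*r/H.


d = h * r / H = 481 * 58 / 5561 = 5.02 mm

5.02 mm


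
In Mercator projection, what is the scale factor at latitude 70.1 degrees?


SF = 1 / cos(70.1) = 1 / 0.34038 = 2.938

2.938


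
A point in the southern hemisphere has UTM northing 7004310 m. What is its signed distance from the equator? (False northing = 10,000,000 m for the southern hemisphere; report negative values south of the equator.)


For southern: actual = 7004310 - 10000000 = -2995690 m

-2995690 m


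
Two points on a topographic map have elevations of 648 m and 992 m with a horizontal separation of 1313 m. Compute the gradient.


gradient = (992 - 648) / 1313 = 344 / 1313 = 0.262

0.262


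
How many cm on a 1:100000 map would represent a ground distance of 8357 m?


map_cm = 8357 * 100 / 100000 = 8.357 cm ≈ 8.36 cm

8.36 cm


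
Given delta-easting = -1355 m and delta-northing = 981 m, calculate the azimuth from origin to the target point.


az = atan2(-1355, 981) = -54.1 deg
adjusted to 0-360: 305.9 degrees

305.9 degrees


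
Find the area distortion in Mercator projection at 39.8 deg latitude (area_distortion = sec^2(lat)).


area_distortion = 1/cos^2(39.8) = 1.694

1.694


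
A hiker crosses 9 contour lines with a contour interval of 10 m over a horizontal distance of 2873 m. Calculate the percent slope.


elevation change = 9 * 10 = 90 m
slope = 90 / 2873 * 100 = 3.1%

3.1%


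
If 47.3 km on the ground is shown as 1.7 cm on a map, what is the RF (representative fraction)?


ground = 47.3 km = 4730000 cm; RF denominator = ground / map = 4730000 / 1.7 ≈ 2782353; RF = 1:2782353

1:2782353


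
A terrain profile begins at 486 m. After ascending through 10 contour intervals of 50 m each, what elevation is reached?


elevation = 486 + 10 * 50 = 986 m

986 m


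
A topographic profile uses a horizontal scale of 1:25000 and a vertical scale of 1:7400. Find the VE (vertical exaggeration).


VE = horizontal_scale / vertical_scale = 25000 / 7400 ≈ 3.4

3.4x


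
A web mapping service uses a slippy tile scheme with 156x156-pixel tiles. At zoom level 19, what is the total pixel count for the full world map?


tiles per axis = 2^19 = 524288
total tiles = 524288^2 = 274877906944
pixels per axis = 524288 * 156 = 81788928
total pixels = 81788928^2 = 6689428743389184

6689428743389184 pixels


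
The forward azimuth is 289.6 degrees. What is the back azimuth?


back azimuth = (289.6 + 180) mod 360 = 109.6 degrees

109.6 degrees


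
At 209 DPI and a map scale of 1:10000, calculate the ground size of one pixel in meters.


pixel_cm = 2.54 / 209 ≈ 0.012153 cm
ground = pixel_cm * 10000 / 100 = 2.54 * 10000 / (209 * 100) = 25400 / 20900 ≈ 1.22 m

1.22 m


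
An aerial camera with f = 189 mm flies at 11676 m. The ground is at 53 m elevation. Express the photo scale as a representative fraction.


scale = f / (H - h) = 189 mm / 11623 m = 189 / 11623000 = 1:61497

1:61497


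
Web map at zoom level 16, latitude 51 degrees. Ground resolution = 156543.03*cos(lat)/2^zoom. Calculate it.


res = 156543.03 * cos(51) / 2^16 = 156543.03 * 0.62932039 / 65536 = 1.5 m/pixel

1.5 m/pixel


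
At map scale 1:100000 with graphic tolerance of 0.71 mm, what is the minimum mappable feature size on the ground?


ground = 0.71 mm * 100000 / 1000 = 71.0 m

71.0 m


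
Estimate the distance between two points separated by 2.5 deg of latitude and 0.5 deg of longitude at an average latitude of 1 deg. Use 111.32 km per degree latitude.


dlat_km = 2.5 * 111.32 = 278.3
dlon_km = 0.5 * 111.32 * cos(1) ≈ 55.652
dist = sqrt(278.3^2 + 55.652^2) ≈ 283.8 km

283.8 km


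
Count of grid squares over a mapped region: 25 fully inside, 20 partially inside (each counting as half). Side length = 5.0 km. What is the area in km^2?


effective squares = 25 + 20 * 0.5 = 35.0
area = 35.0 * 25.0 = 875.0 km^2

875.0 km^2


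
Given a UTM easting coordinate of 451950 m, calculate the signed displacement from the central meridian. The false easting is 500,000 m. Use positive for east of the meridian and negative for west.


displacement = 451950 - 500000 = -48050 m

-48050 m


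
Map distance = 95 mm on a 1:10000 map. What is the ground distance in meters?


ground = 95 mm * 10000 / 1000 = 950.0 m

950.0 m


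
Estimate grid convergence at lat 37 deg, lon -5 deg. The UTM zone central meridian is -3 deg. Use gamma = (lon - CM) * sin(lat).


gamma = (-5 - -3) * sin(37) = -2 * 0.601815 = -1.204 degrees

-1.204 degrees


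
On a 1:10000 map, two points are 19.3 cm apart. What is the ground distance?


ground = 19.3 cm * 10000 / 100 = 1930.0 m = 1.93 km

1.93 km


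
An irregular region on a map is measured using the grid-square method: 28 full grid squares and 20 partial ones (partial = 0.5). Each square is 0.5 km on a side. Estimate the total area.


effective squares = 28 + 20 * 0.5 = 38.0
area = 38.0 * 0.25 = 9.5 km^2

9.5 km^2


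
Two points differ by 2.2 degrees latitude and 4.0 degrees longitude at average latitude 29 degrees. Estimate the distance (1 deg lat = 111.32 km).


dlat_km = 2.2 * 111.32 = 244.904
dlon_km = 4.0 * 111.32 * cos(29) ≈ 389.451
dist = sqrt(244.904^2 + 389.451^2) ≈ 460.1 km

460.1 km


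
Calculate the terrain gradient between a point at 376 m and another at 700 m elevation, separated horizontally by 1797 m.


gradient = (700 - 376) / 1797 = 324 / 1797 = 0.1803

0.1803


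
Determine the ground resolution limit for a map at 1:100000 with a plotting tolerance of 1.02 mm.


ground = 1.02 mm * 100000 / 1000 = 102.0 m

102.0 m


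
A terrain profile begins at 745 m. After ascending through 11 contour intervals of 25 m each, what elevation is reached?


elevation = 745 + 11 * 25 = 1020 m

1020 m


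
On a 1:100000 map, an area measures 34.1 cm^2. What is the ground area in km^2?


ground_area = 34.1 * (100000/100)^2 = 34100000.0 m^2 = 34.1 km^2

34.1 km^2


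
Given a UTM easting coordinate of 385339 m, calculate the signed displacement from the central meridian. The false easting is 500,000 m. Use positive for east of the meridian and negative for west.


displacement = 385339 - 500000 = -114661 m

-114661 m


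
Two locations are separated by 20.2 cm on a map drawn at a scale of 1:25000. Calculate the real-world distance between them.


ground = 20.2 cm * 25000 / 100 = 5050.0 m = 5.05 km

5.05 km


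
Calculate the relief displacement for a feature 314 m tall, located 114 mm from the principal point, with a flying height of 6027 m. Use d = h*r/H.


d = h * r / H = 314 * 114 / 6027 = 5.94 mm

5.94 mm


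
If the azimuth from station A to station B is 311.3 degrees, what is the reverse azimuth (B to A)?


back azimuth = (311.3 + 180) mod 360 = 131.3 degrees

131.3 degrees


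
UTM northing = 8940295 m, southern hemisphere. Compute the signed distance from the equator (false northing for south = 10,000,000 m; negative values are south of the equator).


For southern: actual = 8940295 - 10000000 = -1059705 m

-1059705 m


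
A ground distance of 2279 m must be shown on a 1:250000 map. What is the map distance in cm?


map_cm = 2279 * 100 / 250000 = 0.9116 cm ≈ 0.91 cm

0.91 cm


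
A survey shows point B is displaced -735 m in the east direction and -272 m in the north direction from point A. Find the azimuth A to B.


az = atan2(-735, -272) = -110.3 deg
adjusted to 0-360: 249.7 degrees

249.7 degrees


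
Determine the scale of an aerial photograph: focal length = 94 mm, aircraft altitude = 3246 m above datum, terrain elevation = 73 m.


scale = f / (H - h) = 94 mm / 3173 m = 94 / 3173000 = 1:33755

1:33755


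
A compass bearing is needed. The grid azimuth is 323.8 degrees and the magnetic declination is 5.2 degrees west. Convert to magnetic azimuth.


magnetic azimuth = grid azimuth - declination (east +ve)
mag_az = 323.8 - -5.2 = 329.0 degrees

329.0 degrees


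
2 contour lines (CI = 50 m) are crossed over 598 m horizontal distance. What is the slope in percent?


elevation change = 2 * 50 = 100 m
slope = 100 / 598 * 100 = 16.7%

16.7%


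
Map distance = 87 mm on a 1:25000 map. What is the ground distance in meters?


ground = 87 mm * 25000 / 1000 = 2175.0 m

2175.0 m


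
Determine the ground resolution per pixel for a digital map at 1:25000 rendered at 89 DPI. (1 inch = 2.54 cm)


pixel_cm = 2.54 / 89 ≈ 0.028539 cm
ground = pixel_cm * 25000 / 100 = 2.54 * 25000 / (89 * 100) = 63500 / 8900 ≈ 7.13 m

7.13 m


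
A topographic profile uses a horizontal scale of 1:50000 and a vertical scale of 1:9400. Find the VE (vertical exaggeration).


VE = horizontal_scale / vertical_scale = 50000 / 9400 ≈ 5.3

5.3x


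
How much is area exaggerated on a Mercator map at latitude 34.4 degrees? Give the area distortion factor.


area_distortion = 1/cos^2(34.4) = 1.469

1.469


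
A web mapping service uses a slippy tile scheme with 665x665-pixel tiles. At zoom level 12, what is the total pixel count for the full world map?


tiles per axis = 2^12 = 4096
total tiles = 4096^2 = 16777216
pixels per axis = 4096 * 665 = 2723840
total pixels = 2723840^2 = 7419304345600

7419304345600 pixels


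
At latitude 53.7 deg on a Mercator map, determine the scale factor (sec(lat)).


SF = 1 / cos(53.7) = 1 / 0.592013 = 1.689

1.689


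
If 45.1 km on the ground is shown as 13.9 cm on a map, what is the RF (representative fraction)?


ground = 45.1 km = 4510000 cm; RF denominator = ground / map = 4510000 / 13.9 ≈ 324460; RF = 1:324460

1:324460


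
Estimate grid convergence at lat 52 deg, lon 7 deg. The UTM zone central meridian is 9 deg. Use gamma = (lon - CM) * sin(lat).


gamma = (7 - 9) * sin(52) = -2 * 0.788011 = -1.576 degrees

-1.576 degrees


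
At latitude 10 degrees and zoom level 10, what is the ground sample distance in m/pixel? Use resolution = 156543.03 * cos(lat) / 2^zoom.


res = 156543.03 * cos(10) / 2^10 = 156543.03 * 0.98480775 / 1024 = 150.55 m/pixel

150.55 m/pixel


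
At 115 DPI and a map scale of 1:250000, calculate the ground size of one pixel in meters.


pixel_cm = 2.54 / 115 ≈ 0.022087 cm
ground = pixel_cm * 250000 / 100 = 2.54 * 250000 / (115 * 100) = 635000 / 11500 ≈ 55.22 m

55.22 m


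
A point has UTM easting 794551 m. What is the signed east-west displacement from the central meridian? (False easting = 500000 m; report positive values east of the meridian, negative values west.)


displacement = 794551 - 500000 = 294551 m

294551 m


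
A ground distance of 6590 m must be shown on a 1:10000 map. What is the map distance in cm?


map_cm = 6590 * 100 / 10000 = 65.9 cm

65.9 cm


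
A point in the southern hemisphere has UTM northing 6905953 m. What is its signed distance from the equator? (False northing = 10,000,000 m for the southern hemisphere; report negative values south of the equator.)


For southern: actual = 6905953 - 10000000 = -3094047 m

-3094047 m


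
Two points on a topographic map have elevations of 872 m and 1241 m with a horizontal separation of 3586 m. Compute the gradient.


gradient = (1241 - 872) / 3586 = 369 / 3586 = 0.1029

0.1029


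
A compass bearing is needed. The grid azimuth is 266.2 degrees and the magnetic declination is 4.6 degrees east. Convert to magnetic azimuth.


magnetic azimuth = grid azimuth - declination (east +ve)
mag_az = 266.2 - 4.6 = 261.6 degrees

261.6 degrees


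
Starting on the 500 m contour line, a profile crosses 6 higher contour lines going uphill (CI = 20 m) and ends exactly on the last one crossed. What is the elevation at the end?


elevation = 500 + 6 * 20 = 620 m

620 m


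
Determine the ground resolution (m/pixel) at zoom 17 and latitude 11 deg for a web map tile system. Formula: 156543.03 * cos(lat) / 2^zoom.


res = 156543.03 * cos(11) / 2^17 = 156543.03 * 0.98162718 / 131072 = 1.17 m/pixel

1.17 m/pixel


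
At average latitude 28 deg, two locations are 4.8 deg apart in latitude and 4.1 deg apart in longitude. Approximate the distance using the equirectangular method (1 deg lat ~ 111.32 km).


dlat_km = 4.8 * 111.32 = 534.336
dlon_km = 4.1 * 111.32 * cos(28) ≈ 402.988
dist = sqrt(534.336^2 + 402.988^2) ≈ 669.3 km

669.3 km


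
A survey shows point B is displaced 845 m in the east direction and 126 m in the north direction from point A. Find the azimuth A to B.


az = atan2(845, 126) = 81.5 deg
adjusted to 0-360: 81.5 degrees

81.5 degrees


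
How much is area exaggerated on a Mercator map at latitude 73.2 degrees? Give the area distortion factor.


area_distortion = 1/cos^2(73.2) = 11.97

11.97


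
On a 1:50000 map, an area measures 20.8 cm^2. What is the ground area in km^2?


ground_area = 20.8 * (50000/100)^2 = 5200000.0 m^2 = 5.2 km^2

5.2 km^2


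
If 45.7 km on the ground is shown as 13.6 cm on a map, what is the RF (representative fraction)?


ground = 45.7 km = 4570000 cm; RF denominator = ground / map = 4570000 / 13.6 ≈ 336029; RF = 1:336029

1:336029


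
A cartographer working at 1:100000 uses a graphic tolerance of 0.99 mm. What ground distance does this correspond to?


ground = 0.99 mm * 100000 / 1000 = 99.0 m

99.0 m


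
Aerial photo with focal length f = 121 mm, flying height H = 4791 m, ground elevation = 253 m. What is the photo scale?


scale = f / (H - h) = 121 mm / 4538 m = 121 / 4538000 = 1:37504

1:37504


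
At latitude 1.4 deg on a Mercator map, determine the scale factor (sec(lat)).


SF = 1 / cos(1.4) = 1 / 0.999701 = 1.0

1.0


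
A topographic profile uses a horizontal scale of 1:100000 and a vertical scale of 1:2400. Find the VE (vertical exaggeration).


VE = horizontal_scale / vertical_scale = 100000 / 2400 ≈ 41.7

41.7x


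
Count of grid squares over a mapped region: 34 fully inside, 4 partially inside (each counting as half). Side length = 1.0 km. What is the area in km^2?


effective squares = 34 + 4 * 0.5 = 36.0
area = 36.0 * 1.0 = 36.0 km^2

36.0 km^2


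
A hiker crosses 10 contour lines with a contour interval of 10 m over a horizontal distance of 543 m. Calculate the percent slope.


elevation change = 10 * 10 = 100 m
slope = 100 / 543 * 100 = 18.4%

18.4%


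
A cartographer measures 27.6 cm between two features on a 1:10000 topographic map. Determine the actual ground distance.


ground = 27.6 cm * 10000 / 100 = 2760.0 m = 2.76 km

2.76 km


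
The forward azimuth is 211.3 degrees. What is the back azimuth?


back azimuth = (211.3 + 180) mod 360 = 31.3 degrees

31.3 degrees


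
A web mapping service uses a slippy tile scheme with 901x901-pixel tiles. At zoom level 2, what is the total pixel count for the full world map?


tiles per axis = 2^2 = 4
total tiles = 4^2 = 16
pixels per axis = 4 * 901 = 3604
total pixels = 3604^2 = 12988816

12988816 pixels


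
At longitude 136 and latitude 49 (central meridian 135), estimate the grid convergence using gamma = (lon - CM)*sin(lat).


gamma = (136 - 135) * sin(49) = 1 * 0.75471 = 0.755 degrees

0.755 degrees


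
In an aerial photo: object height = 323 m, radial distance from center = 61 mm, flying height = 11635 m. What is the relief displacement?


d = h * r / H = 323 * 61 / 11635 = 1.69 mm

1.69 mm


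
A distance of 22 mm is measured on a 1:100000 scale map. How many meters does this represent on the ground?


ground = 22 mm * 100000 / 1000 = 2200.0 m

2200.0 m


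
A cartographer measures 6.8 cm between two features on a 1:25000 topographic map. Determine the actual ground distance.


ground = 6.8 cm * 25000 / 100 = 1700.0 m = 1.7 km

1.7 km


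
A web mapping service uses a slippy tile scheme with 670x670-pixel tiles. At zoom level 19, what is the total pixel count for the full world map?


tiles per axis = 2^19 = 524288
total tiles = 524288^2 = 274877906944
pixels per axis = 524288 * 670 = 351272960
total pixels = 351272960^2 = 123392692427161600

123392692427161600 pixels


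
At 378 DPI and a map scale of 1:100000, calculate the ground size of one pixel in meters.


pixel_cm = 2.54 / 378 ≈ 0.00672 cm
ground = pixel_cm * 100000 / 100 = 2.54 * 100000 / (378 * 100) = 254000 / 37800 ≈ 6.72 m

6.72 m


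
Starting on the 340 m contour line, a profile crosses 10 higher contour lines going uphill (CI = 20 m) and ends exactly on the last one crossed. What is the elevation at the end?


elevation = 340 + 10 * 20 = 540 m

540 m


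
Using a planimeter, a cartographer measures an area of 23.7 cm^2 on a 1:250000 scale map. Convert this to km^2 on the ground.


ground_area = 23.7 * (250000/100)^2 = 148125000.0 m^2 = 148.125 km^2

148.125 km^2
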